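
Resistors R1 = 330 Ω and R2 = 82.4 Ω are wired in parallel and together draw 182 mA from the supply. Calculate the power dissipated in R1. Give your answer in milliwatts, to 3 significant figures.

436 mW

We need the common branch voltage; get it from I_total × R_eq, then P = V²/R for the branch.
1/R_eq = 1/330 + 1/82.4 ⇒ R_eq = 65.94 Ω
V = I_total × R_eq = 0.1820 × 65.94 = 12.00 V
P_R1 = V² / R1 = (12.00)² / 330 = 0.4364 W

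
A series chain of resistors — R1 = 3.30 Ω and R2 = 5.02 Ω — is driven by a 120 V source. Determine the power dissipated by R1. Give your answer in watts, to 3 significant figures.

686 W

The current is common to all series resistors; compute it, then apply P = I²R for the target.
R_total = 3.30 + 5.02 = 8.320 Ω
I = V / R_total = 120 / 8.320 = 14.42 A
P_R1 = I² × R1 = (14.42)² × 3.30 = 686.5 W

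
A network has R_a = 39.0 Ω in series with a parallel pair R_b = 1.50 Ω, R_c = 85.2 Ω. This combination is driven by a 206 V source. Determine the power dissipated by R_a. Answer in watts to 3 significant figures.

1010 W

First combine the parallel branches into one equivalent R_p, then R_a + R_p is a series pair.
R_p = (1.50×85.2)/(1.50+85.2) = 1.474 Ω
R_total = 39.0 + 1.474 = 40.47 Ω
I = V / R_total = 206 / 40.47 = 5.090 A
All the current flows through R_a; use P = I²R.
P_R_a = (5.090)² × 39.0 = 1010 W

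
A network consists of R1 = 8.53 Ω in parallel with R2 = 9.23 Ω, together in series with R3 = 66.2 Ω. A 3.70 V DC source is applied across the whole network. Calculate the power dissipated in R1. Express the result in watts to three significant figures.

Collapse the R1‖R2 pair into one equivalent R_p; then R_p and R3 form a series string.
R_p = (8.53×9.23)/(8.53+9.23) = 4.433 Ω
R_total = R_p + 66.2 = 4.433 + 66.2 = 70.63 Ω
I = V / R_total = 3.70 / 70.63 = 0.05238 A
Voltage across the parallel pair: V_p = I × R_p = 0.05238 × 4.433 = 0.2322 V
R1 sits across V_p; its power is V_p²/R.
P_R1 = (0.2322)² / 8.53 = 0.006322 W

0.00632 W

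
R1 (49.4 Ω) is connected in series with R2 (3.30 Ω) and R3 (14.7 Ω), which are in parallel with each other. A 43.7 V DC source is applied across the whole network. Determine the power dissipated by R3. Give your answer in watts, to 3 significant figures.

Replace R2 and R3 with their parallel equivalent so the circuit becomes R1 in series with R_p.
R_p = (3.30×14.7)/(3.30+14.7) = 2.695 Ω
R_total = 49.4 + 2.695 = 52.09 Ω
I = V / R_total = 43.7 / 52.09 = 0.8389 A
Voltage across the parallel pair: V_p = I × R_p = 0.8389 × 2.695 = 2.261 V
R3 sees V_p directly, so P = V_p² / R3.
P_R3 = (2.261)² / 14.7 = 0.3477 W

0.348 W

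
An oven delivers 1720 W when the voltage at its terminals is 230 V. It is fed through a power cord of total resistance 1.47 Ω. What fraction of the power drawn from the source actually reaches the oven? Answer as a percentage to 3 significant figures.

95.4 %

I = P / V = 1720 / 230 = 7.478 A through the power cord.
P_line = I² R_line = (7.478)² × 1.47 = 82.21 W
P_source = P_load + P_line = 1720 + 82.21 = 1802 W
η = P_load / P_source = 1720 / 1802 = 0.9544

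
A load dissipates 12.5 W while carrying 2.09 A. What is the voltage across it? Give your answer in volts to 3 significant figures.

5.98 V

The two known quantities fix the third via V = P / I.
V = 12.5 / 2.090 = 5.981 V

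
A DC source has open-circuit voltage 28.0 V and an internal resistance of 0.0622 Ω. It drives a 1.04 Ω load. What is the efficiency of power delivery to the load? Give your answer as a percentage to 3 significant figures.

94.4 %

Efficiency is P_load / P_total. With a series r and R sharing the same I, P = I²R for each, so η = R/(R+r).
η = R / (R + r) = 1.04 / (1.04 + 0.0622) = 0.9436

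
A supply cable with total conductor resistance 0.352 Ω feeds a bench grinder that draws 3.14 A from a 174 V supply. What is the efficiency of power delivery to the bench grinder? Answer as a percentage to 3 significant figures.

99.4 %

The supply cable carries the full 3.14 A.
P_line = I² R_line = (3.140)² × 0.352 = 3.471 W
P_source = V I = 174 × 3.140 = 546.4 W; P_load = 542.9 W
η = P_load / P_source = 542.9 / 546.4 = 0.9936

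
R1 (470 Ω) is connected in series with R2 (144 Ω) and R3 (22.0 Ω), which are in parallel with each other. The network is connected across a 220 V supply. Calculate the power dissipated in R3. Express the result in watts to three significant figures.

Replace R2 and R3 with their parallel equivalent so the circuit becomes R1 in series with R_p.
R_p = (144×22.0)/(144+22.0) = 19.08 Ω
R_total = 470 + 19.08 = 489.1 Ω
I = V / R_total = 220 / 489.1 = 0.4498 A
Voltage across the parallel pair: V_p = I × R_p = 0.4498 × 19.08 = 8.585 V
R3 is across V_p, so use P = V²/R for that branch.
P_R3 = (8.585)² / 22.0 = 3.350 W

3.35 W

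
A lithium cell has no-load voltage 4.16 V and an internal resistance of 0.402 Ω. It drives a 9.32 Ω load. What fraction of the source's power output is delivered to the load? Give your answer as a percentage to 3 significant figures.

95.9 %

The source delivers εI, of which I²R reaches the load and I²r is lost; since I is common, η = R/(R+r).
η = R / (R + r) = 9.32 / (9.32 + 0.402) = 0.9587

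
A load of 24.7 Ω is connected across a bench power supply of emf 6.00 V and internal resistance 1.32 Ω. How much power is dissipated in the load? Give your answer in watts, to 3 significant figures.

The internal resistance and the load are in series, so the same I flows through both; get I from ε/(r+R), then I²R for the load.
I = ε / (r + R) = 6.00 / (1.32 + 24.7) = 0.2306 A
P_load = I² R = (0.2306)² × 24.7 = 1.313 W

1.31 W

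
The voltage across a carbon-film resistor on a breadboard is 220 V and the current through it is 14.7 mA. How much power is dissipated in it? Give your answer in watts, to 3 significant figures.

V and I are known directly — P = V I, no intermediate step needed.
P = 220 V × 0.01470 A = 3.234 W

3.23 W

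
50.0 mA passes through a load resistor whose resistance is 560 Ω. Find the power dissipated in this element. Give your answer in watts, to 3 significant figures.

1.40 W

With I and R stated, P = I²R applies in one step.
P = (0.05000 A)² × 560 Ω = 1.400 W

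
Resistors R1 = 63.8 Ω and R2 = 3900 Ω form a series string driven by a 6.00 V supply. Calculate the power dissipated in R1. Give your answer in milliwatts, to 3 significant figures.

The current is common to all series resistors; compute it, then apply P = I²R for the target.
R_total = 63.8 + 3900 = 3964 Ω
I = V / R_total = 6.00 / 3964 = 0.001514 A
P_R1 = I² × R1 = (0.001514)² × 63.8 = 0.0001462 W

0.146 mW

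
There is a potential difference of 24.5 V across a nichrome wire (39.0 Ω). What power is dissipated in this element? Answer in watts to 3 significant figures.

15.4 W

With V across and R both known, P = V²/R gives the dissipation directly.
P = (24.5 V)² / 39.0 Ω = 15.39 W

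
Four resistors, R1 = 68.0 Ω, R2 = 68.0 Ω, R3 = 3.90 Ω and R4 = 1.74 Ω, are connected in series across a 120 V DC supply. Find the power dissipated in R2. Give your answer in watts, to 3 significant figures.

48.8 W

Since the resistors are in series they all carry the loop current I = V/R_total; the power in any one is I²R.
R_total = 68.0 + 68.0 + 3.90 + 1.74 = 141.6 Ω
I = V / R_total = 120 / 141.6 = 0.8472 A
P_R2 = I² × R2 = (0.8472)² × 68.0 = 48.81 W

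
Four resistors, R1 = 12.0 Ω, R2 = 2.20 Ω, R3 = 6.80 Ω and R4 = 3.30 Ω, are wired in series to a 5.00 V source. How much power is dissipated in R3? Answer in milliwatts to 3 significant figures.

288 mW

Every series element carries the same I. Get I from the total resistance, then P = I² × R3.
R_total = 12.0 + 2.20 + 6.80 + 3.30 = 24.30 Ω
I = V / R_total = 5.00 / 24.30 = 0.2058 A
P_R3 = I² × R3 = (0.2058)² × 6.80 = 0.2879 W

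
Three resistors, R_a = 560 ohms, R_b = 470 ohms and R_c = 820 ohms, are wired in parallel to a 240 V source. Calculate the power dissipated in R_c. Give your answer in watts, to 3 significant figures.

70.2 W

Every branch has 240 V across it, so for R_c the power is simply V²/R.
P_R_c = V² / R_c = (240)² / 820 Ω = 70.24 W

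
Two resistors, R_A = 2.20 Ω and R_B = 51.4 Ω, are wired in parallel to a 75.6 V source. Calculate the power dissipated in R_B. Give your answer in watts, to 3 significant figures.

111 W

Parallel branches share the same voltage; P = V²/R gives the branch power in one step.
P_R_B = V² / R_B = (75.6)² / 51.4 Ω = 111.2 W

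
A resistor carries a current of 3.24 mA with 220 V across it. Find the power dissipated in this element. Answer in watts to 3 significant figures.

0.713 W

With V and I both given, power follows immediately from P = V I.
P = 220 V × 0.003240 A = 0.7128 W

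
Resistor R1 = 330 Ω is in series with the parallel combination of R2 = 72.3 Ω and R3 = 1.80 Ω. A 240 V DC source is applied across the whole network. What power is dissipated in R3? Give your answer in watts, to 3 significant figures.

Collapse R2‖R3 to a single equivalent, reducing the network to two series elements.
R_p = (72.3×1.80)/(72.3+1.80) = 1.756 Ω
R_total = 330 + 1.756 = 331.8 Ω
I = V / R_total = 240 / 331.8 = 0.7234 A
Voltage across the parallel pair: V_p = I × R_p = 0.7234 × 1.756 = 1.271 V
R3 sees V_p directly, so P = V_p² / R3.
P_R3 = (1.271)² / 1.80 = 0.8968 W

0.897 W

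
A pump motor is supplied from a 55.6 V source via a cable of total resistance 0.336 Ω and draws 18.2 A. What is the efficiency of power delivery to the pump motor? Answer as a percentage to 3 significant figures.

89.0 %

The cable carries the full 18.2 A.
P_line = I² R_line = (18.20)² × 0.336 = 111.3 W
P_source = V I = 55.6 × 18.20 = 1012 W; P_load = 900.6 W
η = P_load / P_source = 900.6 / 1012 = 0.8900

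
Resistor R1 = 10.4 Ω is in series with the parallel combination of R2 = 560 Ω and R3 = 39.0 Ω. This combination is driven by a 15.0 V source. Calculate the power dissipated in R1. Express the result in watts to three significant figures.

First combine the parallel branches into one equivalent R_p, then R1 + R_p is a series pair.
R_p = (560×39.0)/(560+39.0) = 36.46 Ω
R_total = 10.4 + 36.46 = 46.86 Ω
I = V / R_total = 15.0 / 46.86 = 0.3201 A
R1 is in the main series path, so its power is I²R1.
P_R1 = (0.3201)² × 10.4 = 1.066 W

1.07 W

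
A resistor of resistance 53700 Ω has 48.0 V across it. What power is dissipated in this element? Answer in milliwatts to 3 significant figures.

With V across and R both known, P = V²/R gives the dissipation directly.
P = (48.0 V)² / 53700 Ω = 0.04291 W

42.9 mW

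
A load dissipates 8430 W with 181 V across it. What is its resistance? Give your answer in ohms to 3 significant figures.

The two known quantities fix the third via R = V² / P.
R = (181)² / 8430 = 3.886 Ω

3.89 Ω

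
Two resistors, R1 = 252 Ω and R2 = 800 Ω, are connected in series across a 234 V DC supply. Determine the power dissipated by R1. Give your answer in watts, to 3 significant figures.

12.5 W

Since the resistors are in series they all carry the loop current I = V/R_total; the power in any one is I²R.
R_total = 252 + 800 = 1052 Ω
I = V / R_total = 234 / 1052 = 0.2224 A
P_R1 = I² × R1 = (0.2224)² × 252 = 12.47 W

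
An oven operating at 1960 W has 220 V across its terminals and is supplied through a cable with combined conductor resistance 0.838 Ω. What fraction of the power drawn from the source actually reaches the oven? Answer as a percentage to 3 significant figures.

I = P / V = 1960 / 220 = 8.909 A through the cable.
P_line = I² R_line = (8.909)² × 0.838 = 66.51 W
P_source = P_load + P_line = 1960 + 66.51 = 2027 W
η = P_load / P_source = 1960 / 2027 = 0.9672

96.7 %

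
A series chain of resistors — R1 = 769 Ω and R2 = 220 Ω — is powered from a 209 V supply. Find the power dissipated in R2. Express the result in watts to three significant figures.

9.82 W

In a series string the same current flows through every resistor — find that current, then P = I²R for the one we want.
R_total = 769 + 220 = 989.0 Ω
I = V / R_total = 209 / 989.0 = 0.2113 A
P_R2 = I² × R2 = (0.2113)² × 220 = 9.825 W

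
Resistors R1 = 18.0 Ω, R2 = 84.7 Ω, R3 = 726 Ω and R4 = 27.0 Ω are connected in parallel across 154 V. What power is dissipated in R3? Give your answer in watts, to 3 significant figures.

Every branch has 154 V across it, so for R3 the power is simply V²/R.
P_R3 = V² / R3 = (154)² / 726 Ω = 32.67 W

32.7 W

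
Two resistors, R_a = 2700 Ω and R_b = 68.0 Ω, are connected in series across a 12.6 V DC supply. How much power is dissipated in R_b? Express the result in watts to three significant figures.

Series elements share the same current, so find I first, then use P = I²R.
R_total = 2700 + 68.0 = 2768 Ω
I = V / R_total = 12.6 / 2768 = 0.004552 A
P_R_b = I² × R_b = (0.004552)² × 68.0 = 0.001409 W

0.00141 W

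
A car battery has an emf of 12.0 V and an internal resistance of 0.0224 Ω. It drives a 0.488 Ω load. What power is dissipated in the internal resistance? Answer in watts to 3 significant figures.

Internal loss is I²r, with I set by the total series resistance r+R.
I = ε / (r + R) = 12.0 / (0.0224 + 0.488) = 23.51 A
P_int = I² r = (23.51)² × 0.0224 = 12.38 W

12.4 W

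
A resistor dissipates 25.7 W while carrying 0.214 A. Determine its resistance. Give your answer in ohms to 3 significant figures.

Rearranging the power relation for the two known quantities gives R = P / I².
R = 25.7 / (0.2140)² = 561.2 Ω

561 Ω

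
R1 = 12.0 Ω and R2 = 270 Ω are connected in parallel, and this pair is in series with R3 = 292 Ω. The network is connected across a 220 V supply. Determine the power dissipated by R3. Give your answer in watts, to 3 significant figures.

153 W

Reduce the parallel combination to a single R_p; the circuit then becomes R_p in series with the remaining resistor.
R_p = (12.0×270)/(12.0+270) = 11.49 Ω
R_total = R_p + 292 = 11.49 + 292 = 303.5 Ω
I = V / R_total = 220 / 303.5 = 0.7249 A
R3 carries the full series current, so P = I²R.
P_R3 = (0.7249)² × 292 = 153.4 W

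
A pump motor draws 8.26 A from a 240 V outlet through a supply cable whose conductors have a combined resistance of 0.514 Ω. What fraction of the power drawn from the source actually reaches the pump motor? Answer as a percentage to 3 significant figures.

98.2 %

The supply cable carries the full 8.26 A.
P_line = I² R_line = (8.260)² × 0.514 = 35.07 W
P_source = V I = 240 × 8.260 = 1982 W; P_load = 1947 W
η = P_load / P_source = 1947 / 1982 = 0.9823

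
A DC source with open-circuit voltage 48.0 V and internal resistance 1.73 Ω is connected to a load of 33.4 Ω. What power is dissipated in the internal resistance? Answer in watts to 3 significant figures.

r is in series with the load, so it carries the full circuit current — the loss in it is I²r.
I = ε / (r + R) = 48.0 / (1.73 + 33.4) = 1.366 A
P_int = I² r = (1.366)² × 1.73 = 3.230 W

3.23 W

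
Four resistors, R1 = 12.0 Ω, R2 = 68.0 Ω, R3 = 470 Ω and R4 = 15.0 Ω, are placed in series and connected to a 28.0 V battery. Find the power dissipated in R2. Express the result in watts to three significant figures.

0.167 W

Series elements share the same current, so find I first, then use P = I²R.
R_total = 12.0 + 68.0 + 470 + 15.0 = 565.0 Ω
I = V / R_total = 28.0 / 565.0 = 0.04956 A
P_R2 = I² × R2 = (0.04956)² × 68.0 = 0.1670 W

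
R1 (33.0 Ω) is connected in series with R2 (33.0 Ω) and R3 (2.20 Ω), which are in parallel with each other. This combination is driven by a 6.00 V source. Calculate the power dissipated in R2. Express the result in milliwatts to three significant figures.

3.77 mW

Collapse R2‖R3 to a single equivalent, reducing the network to two series elements.
R_p = (33.0×2.20)/(33.0+2.20) = 2.062 Ω
R_total = 33.0 + 2.062 = 35.06 Ω
I = V / R_total = 6.00 / 35.06 = 0.1711 A
Voltage across the parallel pair: V_p = I × R_p = 0.1711 × 2.062 = 0.3529 V
R2 sees V_p directly, so P = V_p² / R2.
P_R2 = (0.3529)² / 33.0 = 0.003775 W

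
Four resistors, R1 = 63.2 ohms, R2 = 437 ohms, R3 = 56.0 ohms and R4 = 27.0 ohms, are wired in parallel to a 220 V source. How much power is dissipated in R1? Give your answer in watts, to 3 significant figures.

766 W

R1 sits directly across the source, so P = V²/R with V = 220 V.
P_R1 = V² / R1 = (220)² / 63.2 Ω = 765.8 W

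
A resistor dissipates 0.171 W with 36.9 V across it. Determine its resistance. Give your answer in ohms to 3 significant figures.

7960 Ω

Rearranging the power relation for the two known quantities gives R = V² / P.
R = (36.9)² / 0.171 = 7963 Ω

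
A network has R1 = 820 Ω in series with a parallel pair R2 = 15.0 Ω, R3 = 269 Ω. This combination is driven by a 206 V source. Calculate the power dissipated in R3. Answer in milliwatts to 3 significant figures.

45.8 mW

Replace R2 and R3 with their parallel equivalent so the circuit becomes R1 in series with R_p.
R_p = (15.0×269)/(15.0+269) = 14.21 Ω
R_total = 820 + 14.21 = 834.2 Ω
I = V / R_total = 206 / 834.2 = 0.2469 A
Voltage across the parallel pair: V_p = I × R_p = 0.2469 × 14.21 = 3.508 V
R3 sees V_p directly, so P = V_p² / R3.
P_R3 = (3.508)² / 269 = 0.04576 W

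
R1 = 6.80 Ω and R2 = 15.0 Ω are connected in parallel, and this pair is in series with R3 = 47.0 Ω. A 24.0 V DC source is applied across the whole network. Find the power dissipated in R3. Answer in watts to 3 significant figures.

10.1 W

Collapse the R1‖R2 pair into one equivalent R_p; then R_p and R3 form a series string.
R_p = (6.80×15.0)/(6.80+15.0) = 4.679 Ω
R_total = R_p + 47.0 = 4.679 + 47.0 = 51.68 Ω
I = V / R_total = 24.0 / 51.68 = 0.4644 A
All the supply current flows through R3; use P = I²R3.
P_R3 = (0.4644)² × 47.0 = 10.14 W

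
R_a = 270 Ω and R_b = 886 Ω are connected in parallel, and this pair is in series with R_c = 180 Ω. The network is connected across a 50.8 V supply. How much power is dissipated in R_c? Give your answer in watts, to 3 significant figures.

Combine R_a and R_b into their parallel equivalent first, reducing the network to two series resistors.
R_p = (270×886)/(270+886) = 206.9 Ω
R_total = R_p + 180 = 206.9 + 180 = 386.9 Ω
I = V / R_total = 50.8 / 386.9 = 0.1313 A
All the supply current flows through R_c; use P = I²R_c.
P_R_c = (0.1313)² × 180 = 3.103 W

3.10 W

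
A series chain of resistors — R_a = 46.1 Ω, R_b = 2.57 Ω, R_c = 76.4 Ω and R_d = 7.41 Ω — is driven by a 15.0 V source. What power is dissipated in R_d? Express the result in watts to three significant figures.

Since the resistors are in series they all carry the loop current I = V/R_total; the power in any one is I²R.
R_total = 46.1 + 2.57 + 76.4 + 7.41 = 132.5 Ω
I = V / R_total = 15.0 / 132.5 = 0.1132 A
P_R_d = I² × R_d = (0.1132)² × 7.41 = 0.09499 W

0.0950 W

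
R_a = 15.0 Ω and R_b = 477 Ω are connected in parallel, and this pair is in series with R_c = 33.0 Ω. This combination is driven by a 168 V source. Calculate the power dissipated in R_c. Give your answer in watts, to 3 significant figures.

412 W

First find R_p for the parallel pair, then treat R_p + R_c as a series loop.
R_p = (15.0×477)/(15.0+477) = 14.54 Ω
R_total = R_p + 33.0 = 14.54 + 33.0 = 47.54 Ω
I = V / R_total = 168 / 47.54 = 3.534 A
R_c is the series element, so its power is I²R.
P_R_c = (3.534)² × 33.0 = 412.1 W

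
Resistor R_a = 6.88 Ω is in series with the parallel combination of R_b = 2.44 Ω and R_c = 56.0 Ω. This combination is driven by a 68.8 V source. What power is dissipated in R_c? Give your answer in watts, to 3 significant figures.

5.44 W

First combine the parallel branches into one equivalent R_p, then R_a + R_p is a series pair.
R_p = (2.44×56.0)/(2.44+56.0) = 2.338 Ω
R_total = 6.88 + 2.338 = 9.218 Ω
I = V / R_total = 68.8 / 9.218 = 7.464 A
Voltage across the parallel pair: V_p = I × R_p = 7.464 × 2.338 = 17.45 V
R_c sees V_p directly, so P = V_p² / R_c.
P_R_c = (17.45)² / 56.0 = 5.438 W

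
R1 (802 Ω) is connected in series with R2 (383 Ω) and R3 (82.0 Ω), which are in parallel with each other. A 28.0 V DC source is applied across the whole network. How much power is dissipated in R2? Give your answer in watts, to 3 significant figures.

0.0123 W

First combine the parallel branches into one equivalent R_p, then R1 + R_p is a series pair.
R_p = (383×82.0)/(383+82.0) = 67.54 Ω
R_total = 802 + 67.54 = 869.5 Ω
I = V / R_total = 28.0 / 869.5 = 0.03220 A
Voltage across the parallel pair: V_p = I × R_p = 0.03220 × 67.54 = 2.175 V
With V_p across R2, its power is V_p²/R2.
P_R2 = (2.175)² / 383 = 0.01235 W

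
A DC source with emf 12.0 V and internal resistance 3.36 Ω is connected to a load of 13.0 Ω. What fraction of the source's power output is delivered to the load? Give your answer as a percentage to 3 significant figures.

79.5 %

Both r and R carry the same current, so the power split is just the resistance split: η = R/(R+r).
η = R / (R + r) = 13.0 / (13.0 + 3.36) = 0.7946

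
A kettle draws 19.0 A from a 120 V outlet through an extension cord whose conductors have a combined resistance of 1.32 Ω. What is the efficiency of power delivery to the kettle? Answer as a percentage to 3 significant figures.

79.1 %

The extension cord carries the full 19.0 A.
P_line = I² R_line = (19.00)² × 1.32 = 476.5 W
P_source = V I = 120 × 19.00 = 2280 W; P_load = 1803 W
η = P_load / P_source = 1803 / 2280 = 0.7910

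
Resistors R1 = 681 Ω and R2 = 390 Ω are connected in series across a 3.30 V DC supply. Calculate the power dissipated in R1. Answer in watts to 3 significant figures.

Since the resistors are in series they all carry the loop current I = V/R_total; the power in any one is I²R.
R_total = 681 + 390 = 1071 Ω
I = V / R_total = 3.30 / 1071 = 0.003081 A
P_R1 = I² × R1 = (0.003081)² × 681 = 0.006465 W

0.00647 W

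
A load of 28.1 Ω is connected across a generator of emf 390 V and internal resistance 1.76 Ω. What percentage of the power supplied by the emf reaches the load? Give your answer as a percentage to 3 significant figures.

94.1 %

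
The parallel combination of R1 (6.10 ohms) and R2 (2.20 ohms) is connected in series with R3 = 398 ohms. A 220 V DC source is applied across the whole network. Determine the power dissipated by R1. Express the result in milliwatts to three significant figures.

130 mW

First find R_p for the parallel pair, then treat R_p + R3 as a series loop.
R_p = (6.10×2.20)/(6.10+2.20) = 1.617 Ω
R_total = R_p + 398 = 1.617 + 398 = 399.6 Ω
I = V / R_total = 220 / 399.6 = 0.5505 A
Voltage across the parallel pair: V_p = I × R_p = 0.5505 × 1.617 = 0.8901 V
R1 has V_p across it, so P = V_p²/R1.
P_R1 = (0.8901)² / 6.10 = 0.1299 W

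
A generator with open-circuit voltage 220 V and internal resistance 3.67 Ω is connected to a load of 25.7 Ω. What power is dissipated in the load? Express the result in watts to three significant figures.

The internal resistance and the load are in series, so the same I flows through both; get I from ε/(r+R), then I²R for the load.
I = ε / (r + R) = 220 / (3.67 + 25.7) = 7.491 A
P_load = I² R = (7.491)² × 25.7 = 1442 W

1440 W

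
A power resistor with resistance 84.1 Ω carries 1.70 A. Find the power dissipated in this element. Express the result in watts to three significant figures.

243 W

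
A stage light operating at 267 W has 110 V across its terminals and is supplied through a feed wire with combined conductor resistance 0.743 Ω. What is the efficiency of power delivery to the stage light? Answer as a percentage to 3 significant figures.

98.4 %

I = P / V = 267 / 110 = 2.427 A through the feed wire.
P_line = I² R_line = (2.427)² × 0.743 = 4.377 W
P_source = P_load + P_line = 267.0 + 4.377 = 271.4 W
η = P_load / P_source = 267.0 / 271.4 = 0.9839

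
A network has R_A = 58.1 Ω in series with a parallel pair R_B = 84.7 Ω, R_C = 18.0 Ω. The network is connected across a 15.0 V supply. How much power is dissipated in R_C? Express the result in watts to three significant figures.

0.518 W

Collapse R_B‖R_C to a single equivalent, reducing the network to two series elements.
R_p = (84.7×18.0)/(84.7+18.0) = 14.85 Ω
R_total = 58.1 + 14.85 = 72.95 Ω
I = V / R_total = 15.0 / 72.95 = 0.2056 A
Voltage across the parallel pair: V_p = I × R_p = 0.2056 × 14.85 = 3.053 V
With V_p across R_C, its power is V_p²/R_C.
P_R_C = (3.053)² / 18.0 = 0.5177 W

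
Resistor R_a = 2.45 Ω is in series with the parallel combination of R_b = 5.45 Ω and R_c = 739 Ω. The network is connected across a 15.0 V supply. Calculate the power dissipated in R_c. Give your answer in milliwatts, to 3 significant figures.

144 mW

Reduce the parallel pair to R_p first; the network is then a simple series string.
R_p = (5.45×739)/(5.45+739) = 5.410 Ω
R_total = 2.45 + 5.410 = 7.860 Ω
I = V / R_total = 15.0 / 7.860 = 1.908 A
Voltage across the parallel pair: V_p = I × R_p = 1.908 × 5.410 = 10.32 V
With V_p across R_c, its power is V_p²/R_c.
P_R_c = (10.32)² / 739 = 0.1442 W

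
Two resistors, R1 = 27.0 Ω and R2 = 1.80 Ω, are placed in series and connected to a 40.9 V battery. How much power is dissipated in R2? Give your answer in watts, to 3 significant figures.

3.63 W

Every series element carries the same I. Get I from the total resistance, then P = I² × R2.
R_total = 27.0 + 1.80 = 28.80 Ω
I = V / R_total = 40.9 / 28.80 = 1.420 A
P_R2 = I² × R2 = (1.420)² × 1.80 = 3.630 W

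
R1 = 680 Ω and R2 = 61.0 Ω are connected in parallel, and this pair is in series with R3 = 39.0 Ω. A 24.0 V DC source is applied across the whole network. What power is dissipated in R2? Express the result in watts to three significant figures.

3.28 W

Combine R1 and R2 into their parallel equivalent first, reducing the network to two series resistors.
R_p = (680×61.0)/(680+61.0) = 55.98 Ω
R_total = R_p + 39.0 = 55.98 + 39.0 = 94.98 Ω
I = V / R_total = 24.0 / 94.98 = 0.2527 A
Voltage across the parallel pair: V_p = I × R_p = 0.2527 × 55.98 = 14.15 V
Use P = V²/R for R2 with V = V_p.
P_R2 = (14.15)² / 61.0 = 3.280 W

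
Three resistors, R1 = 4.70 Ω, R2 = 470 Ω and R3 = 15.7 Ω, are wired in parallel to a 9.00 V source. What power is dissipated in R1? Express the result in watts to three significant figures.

Each parallel branch sees the full supply voltage, so P = V²/R applies directly to the target branch.
P_R1 = V² / R1 = (9.00)² / 4.70 Ω = 17.23 W

17.2 W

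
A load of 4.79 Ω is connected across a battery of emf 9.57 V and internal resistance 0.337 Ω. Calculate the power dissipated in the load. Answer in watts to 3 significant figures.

The internal resistance and the load are in series, so the same I flows through both; get I from ε/(r+R), then I²R for the load.
I = ε / (r + R) = 9.57 / (0.337 + 4.79) = 1.867 A
P_load = I² R = (1.867)² × 4.79 = 16.69 W

16.7 W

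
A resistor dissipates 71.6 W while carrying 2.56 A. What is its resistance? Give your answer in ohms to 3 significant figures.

10.9 Ω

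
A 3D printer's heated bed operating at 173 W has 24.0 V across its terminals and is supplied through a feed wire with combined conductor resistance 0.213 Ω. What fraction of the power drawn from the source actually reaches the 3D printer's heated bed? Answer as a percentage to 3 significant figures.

I = P / V = 173 / 24.0 = 7.208 A through the feed wire.
P_line = I² R_line = (7.208)² × 0.213 = 11.07 W
P_source = P_load + P_line = 173.0 + 11.07 = 184.1 W
η = P_load / P_source = 173.0 / 184.1 = 0.9399

94.0 %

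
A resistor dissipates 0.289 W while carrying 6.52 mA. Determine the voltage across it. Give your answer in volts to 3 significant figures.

The two known quantities fix the third via V = P / I.
V = 0.289 / 0.006520 = 44.33 V

44.3 V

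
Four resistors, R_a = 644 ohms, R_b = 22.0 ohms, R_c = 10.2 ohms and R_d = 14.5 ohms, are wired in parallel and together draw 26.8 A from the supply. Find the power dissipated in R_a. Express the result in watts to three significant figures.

Only the total current is stated, so first find the parallel equivalent to get the voltage across the combination.
1/R_eq = 1/644 + 1/22.0 + 1/10.2 + 1/14.5 ⇒ R_eq = 4.673 Ω
V = I_total × R_eq = 26.80 × 4.673 = 125.2 V
P_R_a = V² / R_a = (125.2)² / 644 = 24.35 W

24.4 W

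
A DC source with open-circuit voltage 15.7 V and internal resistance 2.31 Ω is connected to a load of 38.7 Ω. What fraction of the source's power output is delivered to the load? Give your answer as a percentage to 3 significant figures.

The source delivers εI, of which I²R reaches the load and I²r is lost; since I is common, η = R/(R+r).
η = R / (R + r) = 38.7 / (38.7 + 2.31) = 0.9437

94.4 %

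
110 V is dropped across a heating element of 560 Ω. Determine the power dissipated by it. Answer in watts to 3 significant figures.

21.6 W

Voltage and resistance are given, so P = V²/R is the one-step route.
P = (110 V)² / 560 Ω = 21.61 W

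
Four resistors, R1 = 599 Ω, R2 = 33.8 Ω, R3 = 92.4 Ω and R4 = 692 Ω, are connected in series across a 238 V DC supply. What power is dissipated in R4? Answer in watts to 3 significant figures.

19.5 W

Series elements share the same current, so find I first, then use P = I²R.
R_total = 599 + 33.8 + 92.4 + 692 = 1417 Ω
I = V / R_total = 238 / 1417 = 0.1679 A
P_R4 = I² × R4 = (0.1679)² × 692 = 19.52 W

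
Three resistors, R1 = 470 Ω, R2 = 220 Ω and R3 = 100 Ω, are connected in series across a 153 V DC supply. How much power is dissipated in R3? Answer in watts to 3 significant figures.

3.75 W

In a series string the same current flows through every resistor — find that current, then P = I²R for the one we want.
R_total = 470 + 220 + 100 = 790.0 Ω
I = V / R_total = 153 / 790.0 = 0.1937 A
P_R3 = I² × R3 = (0.1937)² × 100 = 3.751 W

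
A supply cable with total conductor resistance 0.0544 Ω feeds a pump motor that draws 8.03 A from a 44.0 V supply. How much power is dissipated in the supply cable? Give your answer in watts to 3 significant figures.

Only the current and the line resistance are needed for the I²R loss.
The supply cable carries the full 8.03 A.
P_line = I² R_line = (8.030)² × 0.0544 = 3.508 W

3.51 W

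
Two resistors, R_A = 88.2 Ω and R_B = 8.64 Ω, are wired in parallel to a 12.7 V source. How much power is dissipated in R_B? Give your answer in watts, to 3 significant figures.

18.7 W

Every branch has 12.7 V across it, so for R_B the power is simply V²/R.
P_R_B = V² / R_B = (12.7)² / 8.64 Ω = 18.67 W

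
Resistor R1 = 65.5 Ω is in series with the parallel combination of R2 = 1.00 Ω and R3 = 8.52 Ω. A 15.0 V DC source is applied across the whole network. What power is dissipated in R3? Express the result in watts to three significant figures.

0.00480 W

First combine the parallel branches into one equivalent R_p, then R1 + R_p is a series pair.
R_p = (1.00×8.52)/(1.00+8.52) = 0.8950 Ω
R_total = 65.5 + 0.8950 = 66.39 Ω
I = V / R_total = 15.0 / 66.39 = 0.2259 A
Voltage across the parallel pair: V_p = I × R_p = 0.2259 × 0.8950 = 0.2022 V
R3 sees V_p directly, so P = V_p² / R3.
P_R3 = (0.2022)² / 8.52 = 0.004798 W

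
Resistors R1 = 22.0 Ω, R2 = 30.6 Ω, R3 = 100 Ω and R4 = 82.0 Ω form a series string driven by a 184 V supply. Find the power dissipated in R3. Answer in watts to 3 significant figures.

The current is common to all series resistors; compute it, then apply P = I²R for the target.
R_total = 22.0 + 30.6 + 100 + 82.0 = 234.6 Ω
I = V / R_total = 184 / 234.6 = 0.7843 A
P_R3 = I² × R3 = (0.7843)² × 100 = 61.51 W

61.5 W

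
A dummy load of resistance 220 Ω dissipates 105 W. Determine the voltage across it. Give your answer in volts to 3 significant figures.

The two known quantities fix the third via V = √(P R).
V = √(105 × 220) = 152.0 V

152 V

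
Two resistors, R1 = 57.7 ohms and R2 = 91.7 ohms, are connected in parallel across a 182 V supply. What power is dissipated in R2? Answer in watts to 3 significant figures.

Parallel branches share the same voltage; P = V²/R gives the branch power in one step.
P_R2 = V² / R2 = (182)² / 91.7 Ω = 361.2 W

361 W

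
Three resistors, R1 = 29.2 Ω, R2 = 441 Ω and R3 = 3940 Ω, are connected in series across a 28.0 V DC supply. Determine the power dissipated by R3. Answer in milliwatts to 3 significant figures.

Every series element carries the same I. Get I from the total resistance, then P = I² × R3.
R_total = 29.2 + 441 + 3940 = 4410 Ω
I = V / R_total = 28.0 / 4410 = 0.006349 A
P_R3 = I² × R3 = (0.006349)² × 3940 = 0.1588 W

159 mW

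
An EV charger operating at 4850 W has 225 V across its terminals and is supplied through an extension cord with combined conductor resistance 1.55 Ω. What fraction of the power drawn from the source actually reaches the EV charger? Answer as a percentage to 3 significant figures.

87.1 %

I = P / V = 4850 / 225 = 21.56 A through the extension cord.
P_line = I² R_line = (21.56)² × 1.55 = 720.2 W
P_source = P_load + P_line = 4850 + 720.2 = 5570 W
η = P_load / P_source = 4850 / 5570 = 0.8707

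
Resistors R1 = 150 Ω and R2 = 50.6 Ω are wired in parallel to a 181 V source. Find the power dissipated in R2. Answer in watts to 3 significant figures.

R2 sits directly across the source, so P = V²/R with V = 181 V.
P_R2 = V² / R2 = (181)² / 50.6 Ω = 647.5 W

647 W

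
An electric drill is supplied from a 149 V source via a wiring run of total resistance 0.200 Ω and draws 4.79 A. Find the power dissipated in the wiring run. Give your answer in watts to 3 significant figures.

Line loss is just I²R for the cable — we know both I and R_line directly.
The wiring run carries the full 4.79 A.
P_line = I² R_line = (4.790)² × 0.200 = 4.589 W

4.59 W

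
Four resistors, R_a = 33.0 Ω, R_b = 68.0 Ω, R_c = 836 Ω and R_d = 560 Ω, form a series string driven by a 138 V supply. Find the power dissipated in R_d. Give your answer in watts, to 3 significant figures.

The current is common to all series resistors; compute it, then apply P = I²R for the target.
R_total = 33.0 + 68.0 + 836 + 560 = 1497 Ω
I = V / R_total = 138 / 1497 = 0.09218 A
P_R_d = I² × R_d = (0.09218)² × 560 = 4.759 W

4.76 W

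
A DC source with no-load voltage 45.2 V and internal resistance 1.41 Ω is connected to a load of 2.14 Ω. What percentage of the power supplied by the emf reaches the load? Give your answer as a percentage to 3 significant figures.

Efficiency is P_load / P_total. With a series r and R sharing the same I, P = I²R for each, so η = R/(R+r).
η = R / (R + r) = 2.14 / (2.14 + 1.41) = 0.6028

60.3 %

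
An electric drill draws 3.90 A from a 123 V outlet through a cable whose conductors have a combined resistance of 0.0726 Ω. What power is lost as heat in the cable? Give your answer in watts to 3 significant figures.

The cable and load are in series, so the same current flows in both; the loss is I²R_line.
The cable carries the full 3.90 A.
P_line = I² R_line = (3.900)² × 0.0726 = 1.104 W

1.10 W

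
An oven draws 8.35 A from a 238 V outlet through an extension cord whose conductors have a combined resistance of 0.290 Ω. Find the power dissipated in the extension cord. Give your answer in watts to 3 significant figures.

20.2 W

Line loss is just I²R for the cable — we know both I and R_line directly.
The extension cord carries the full 8.35 A.
P_line = I² R_line = (8.350)² × 0.290 = 20.22 W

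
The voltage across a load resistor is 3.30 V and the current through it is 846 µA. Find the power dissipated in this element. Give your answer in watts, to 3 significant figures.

0.00279 W

Since both terminal voltage and current are stated, P = V I gives the power in one step.
P = 3.30 V × 0.0008460 A = 0.002792 W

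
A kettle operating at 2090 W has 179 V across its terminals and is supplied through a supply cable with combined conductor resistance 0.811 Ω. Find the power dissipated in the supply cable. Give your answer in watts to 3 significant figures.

The supply cable and load are in series, so the same current flows in both; the loss is I²R_line.
I = P / V = 2090 / 179 = 11.68 A through the supply cable.
P_line = I² R_line = (11.68)² × 0.811 = 110.6 W

111 W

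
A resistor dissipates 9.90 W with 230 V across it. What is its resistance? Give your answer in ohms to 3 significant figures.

5340 Ω

The two known quantities fix the third via R = V² / P.
R = (230)² / 9.90 = 5343 Ω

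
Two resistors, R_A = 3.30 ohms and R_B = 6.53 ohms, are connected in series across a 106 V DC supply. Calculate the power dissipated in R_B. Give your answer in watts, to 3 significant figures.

759 W

Every series element carries the same I. Get I from the total resistance, then P = I² × R_B.
R_total = 3.30 + 6.53 = 9.830 Ω
I = V / R_total = 106 / 9.830 = 10.78 A
P_R_B = I² × R_B = (10.78)² × 6.53 = 759.3 W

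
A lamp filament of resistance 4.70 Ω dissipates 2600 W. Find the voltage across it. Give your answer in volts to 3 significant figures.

Inverting the appropriate power form: V = √(P R).
V = √(2600 × 4.70) = 110.5 V

111 V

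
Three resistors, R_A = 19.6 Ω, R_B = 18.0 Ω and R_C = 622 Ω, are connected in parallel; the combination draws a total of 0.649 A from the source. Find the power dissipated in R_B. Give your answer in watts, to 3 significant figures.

2.00 W

The branches share the same voltage, but only the total current is given — find V from the equivalent resistance first.
1/R_eq = 1/19.6 + 1/18.0 + 1/622 ⇒ R_eq = 9.244 Ω
V = I_total × R_eq = 0.6490 × 9.244 = 5.999 V
P_R_B = V² / R_B = (5.999)² / 18.0 = 1.999 W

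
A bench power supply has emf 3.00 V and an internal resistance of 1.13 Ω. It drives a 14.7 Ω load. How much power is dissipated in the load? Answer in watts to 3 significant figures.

0.528 W

Load and internal resistance form a series loop — compute the loop current, then the load power via I²R.
I = ε / (r + R) = 3.00 / (1.13 + 14.7) = 0.1895 A
P_load = I² R = (0.1895)² × 14.7 = 0.5280 W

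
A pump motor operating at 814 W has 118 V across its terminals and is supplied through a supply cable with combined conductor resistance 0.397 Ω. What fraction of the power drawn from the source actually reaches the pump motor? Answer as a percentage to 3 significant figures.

97.7 %

I = P / V = 814 / 118 = 6.898 A through the supply cable.
P_line = I² R_line = (6.898)² × 0.397 = 18.89 W
P_source = P_load + P_line = 814.0 + 18.89 = 832.9 W
η = P_load / P_source = 814.0 / 832.9 = 0.9773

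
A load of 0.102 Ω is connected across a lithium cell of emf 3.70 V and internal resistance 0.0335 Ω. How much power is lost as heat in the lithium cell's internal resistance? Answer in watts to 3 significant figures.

The source's internal resistance is just another series element carrying I; its dissipation is I²r.
I = ε / (r + R) = 3.70 / (0.0335 + 0.102) = 27.31 A
P_int = I² r = (27.31)² × 0.0335 = 24.98 W

25.0 W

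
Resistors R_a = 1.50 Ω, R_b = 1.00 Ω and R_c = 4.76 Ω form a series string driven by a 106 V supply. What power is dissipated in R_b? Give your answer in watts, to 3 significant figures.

213 W

Since the resistors are in series they all carry the loop current I = V/R_total; the power in any one is I²R.
R_total = 1.50 + 1.00 + 4.76 = 7.260 Ω
I = V / R_total = 106 / 7.260 = 14.60 A
P_R_b = I² × R_b = (14.60)² × 1.00 = 213.2 W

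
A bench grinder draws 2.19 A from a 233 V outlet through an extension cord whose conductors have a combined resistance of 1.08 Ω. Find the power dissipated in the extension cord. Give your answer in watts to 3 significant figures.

The extension cord and load are in series, so the same current flows in both; the loss is I²R_line.
The extension cord carries the full 2.19 A.
P_line = I² R_line = (2.190)² × 1.08 = 5.180 W

5.18 W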